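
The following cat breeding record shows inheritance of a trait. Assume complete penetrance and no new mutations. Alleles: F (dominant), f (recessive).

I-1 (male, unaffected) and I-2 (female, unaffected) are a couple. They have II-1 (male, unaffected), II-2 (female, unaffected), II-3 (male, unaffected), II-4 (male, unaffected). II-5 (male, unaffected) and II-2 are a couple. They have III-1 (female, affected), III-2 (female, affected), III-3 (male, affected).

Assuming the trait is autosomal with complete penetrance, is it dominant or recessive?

II-5 and II-2 are both unaffected yet have an affected child III-1. Under dominance, an affected child requires at least one affected parent, so the trait cannot be dominant.

recessive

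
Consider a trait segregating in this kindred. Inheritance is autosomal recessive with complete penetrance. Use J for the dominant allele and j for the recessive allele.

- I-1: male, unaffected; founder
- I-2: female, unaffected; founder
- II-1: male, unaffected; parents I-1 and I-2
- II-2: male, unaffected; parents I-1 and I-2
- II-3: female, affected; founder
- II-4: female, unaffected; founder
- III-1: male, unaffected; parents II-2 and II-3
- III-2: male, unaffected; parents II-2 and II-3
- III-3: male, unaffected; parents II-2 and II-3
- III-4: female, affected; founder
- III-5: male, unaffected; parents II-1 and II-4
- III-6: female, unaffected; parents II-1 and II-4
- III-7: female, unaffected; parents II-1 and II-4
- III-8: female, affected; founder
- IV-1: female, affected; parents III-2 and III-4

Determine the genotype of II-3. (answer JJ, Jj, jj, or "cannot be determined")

II-3 is affected, so II-3 is jj.

jj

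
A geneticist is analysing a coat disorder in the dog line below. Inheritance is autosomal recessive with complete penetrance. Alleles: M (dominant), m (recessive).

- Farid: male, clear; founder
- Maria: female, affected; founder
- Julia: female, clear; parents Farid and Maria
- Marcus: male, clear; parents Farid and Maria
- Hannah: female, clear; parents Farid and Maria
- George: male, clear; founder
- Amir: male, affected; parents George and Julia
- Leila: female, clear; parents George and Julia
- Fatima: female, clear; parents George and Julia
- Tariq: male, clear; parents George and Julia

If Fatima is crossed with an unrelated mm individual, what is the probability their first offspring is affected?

1/3

George is clear so carries M and passed m to Amir (mm), so George is Mm.
Julia is clear so carries M and received m from Maria (mm), so Julia is Mm.
Fatima is a clear offspring of George (Mm) × Julia (Mm), whose cross gives 1/4 MM : 1/2 Mm : 1/4 mm; conditioning on being clear, Fatima is MM with probability 1/3, Mm with probability 2/3.
Summing over parental genotype combinations, P(offspring is affected) = 2/3·1/2 = 1/3.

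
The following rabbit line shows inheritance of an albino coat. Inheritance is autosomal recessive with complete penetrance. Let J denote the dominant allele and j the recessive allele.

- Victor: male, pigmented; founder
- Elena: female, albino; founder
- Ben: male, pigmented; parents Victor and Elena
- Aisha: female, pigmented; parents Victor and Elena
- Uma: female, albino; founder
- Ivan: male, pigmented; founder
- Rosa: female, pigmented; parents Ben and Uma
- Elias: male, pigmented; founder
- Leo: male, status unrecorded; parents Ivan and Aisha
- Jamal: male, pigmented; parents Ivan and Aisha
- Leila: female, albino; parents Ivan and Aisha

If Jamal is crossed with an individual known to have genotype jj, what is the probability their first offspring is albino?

Ivan is pigmented so carries J and passed j to Leila (jj), so Ivan is Jj.
Aisha is pigmented so carries J and received j from Elena (jj), so Aisha is Jj.
Jamal is a pigmented offspring of Ivan (Jj) × Aisha (Jj), whose cross gives 1/4 JJ : 1/2 Jj : 1/4 jj; conditioning on being pigmented, Jamal is JJ with probability 1/3, Jj with probability 2/3.
Summing over parental genotype combinations, P(offspring is albino) = 2/3·1/2 = 1/3.

1/3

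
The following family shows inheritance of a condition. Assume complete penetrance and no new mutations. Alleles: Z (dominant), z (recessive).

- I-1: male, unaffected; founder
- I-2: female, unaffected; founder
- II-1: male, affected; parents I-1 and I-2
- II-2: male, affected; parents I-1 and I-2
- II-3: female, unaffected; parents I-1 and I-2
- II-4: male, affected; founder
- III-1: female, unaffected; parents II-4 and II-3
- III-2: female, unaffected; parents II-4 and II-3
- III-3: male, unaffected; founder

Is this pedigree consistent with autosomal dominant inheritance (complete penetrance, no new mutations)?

Under autosomal dominant, II-1 (affected, male) cannot arise from I-1 (unaffected) × I-2 (unaffected).

No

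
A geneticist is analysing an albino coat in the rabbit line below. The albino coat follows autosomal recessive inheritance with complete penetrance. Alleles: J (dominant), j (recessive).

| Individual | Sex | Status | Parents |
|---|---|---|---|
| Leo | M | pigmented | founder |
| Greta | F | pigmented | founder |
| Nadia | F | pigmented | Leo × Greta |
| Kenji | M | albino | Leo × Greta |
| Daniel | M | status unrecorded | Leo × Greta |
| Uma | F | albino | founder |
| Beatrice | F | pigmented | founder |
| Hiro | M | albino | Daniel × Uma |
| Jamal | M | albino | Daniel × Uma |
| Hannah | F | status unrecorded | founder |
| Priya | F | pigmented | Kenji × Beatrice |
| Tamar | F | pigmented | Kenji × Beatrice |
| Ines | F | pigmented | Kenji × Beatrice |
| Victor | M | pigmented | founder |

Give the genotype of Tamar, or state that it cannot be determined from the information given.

Jj

From phenotype alone, Tamar is JJ or Jj.
Tamar is pigmented so carries J and received j from Kenji (jj), so Tamar is Jj.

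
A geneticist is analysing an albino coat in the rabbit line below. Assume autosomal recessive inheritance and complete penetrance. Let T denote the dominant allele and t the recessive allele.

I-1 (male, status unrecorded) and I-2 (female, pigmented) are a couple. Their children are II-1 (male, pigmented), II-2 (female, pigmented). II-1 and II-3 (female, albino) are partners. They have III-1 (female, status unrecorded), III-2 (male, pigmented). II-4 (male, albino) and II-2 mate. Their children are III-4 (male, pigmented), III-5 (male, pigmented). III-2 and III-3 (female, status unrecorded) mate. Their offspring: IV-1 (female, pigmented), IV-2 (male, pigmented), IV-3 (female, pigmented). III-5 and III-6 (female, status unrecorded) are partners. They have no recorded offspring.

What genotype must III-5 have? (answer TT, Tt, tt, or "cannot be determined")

From phenotype alone, III-5 is TT or Tt.
III-5 is pigmented so carries T and received t from II-4 (tt), so III-5 is Tt.

Tt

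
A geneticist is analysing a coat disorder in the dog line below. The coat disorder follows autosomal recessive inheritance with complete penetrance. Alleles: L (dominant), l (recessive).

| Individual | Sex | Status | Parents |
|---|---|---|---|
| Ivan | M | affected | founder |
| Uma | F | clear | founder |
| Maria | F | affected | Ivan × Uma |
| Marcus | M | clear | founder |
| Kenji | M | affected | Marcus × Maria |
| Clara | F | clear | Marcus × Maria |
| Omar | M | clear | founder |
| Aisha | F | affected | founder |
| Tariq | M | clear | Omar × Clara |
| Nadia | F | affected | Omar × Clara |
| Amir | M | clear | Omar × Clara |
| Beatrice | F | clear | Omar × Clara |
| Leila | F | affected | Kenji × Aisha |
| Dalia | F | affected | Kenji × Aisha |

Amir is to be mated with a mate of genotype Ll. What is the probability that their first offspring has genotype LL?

1/3

Omar is clear so carries L and passed l to Nadia (ll), so Omar is Ll.
Clara is clear so carries L and received l from Maria (ll), so Clara is Ll.
Amir is a clear offspring of Omar (Ll) × Clara (Ll), whose cross gives 1/4 LL : 1/2 Ll : 1/4 ll; conditioning on being clear, Amir is LL with probability 1/3, Ll with probability 2/3.
Summing over parental genotype combinations, P(offspring has genotype LL) = 1/3·1/2 + 2/3·1/4 = 1/3.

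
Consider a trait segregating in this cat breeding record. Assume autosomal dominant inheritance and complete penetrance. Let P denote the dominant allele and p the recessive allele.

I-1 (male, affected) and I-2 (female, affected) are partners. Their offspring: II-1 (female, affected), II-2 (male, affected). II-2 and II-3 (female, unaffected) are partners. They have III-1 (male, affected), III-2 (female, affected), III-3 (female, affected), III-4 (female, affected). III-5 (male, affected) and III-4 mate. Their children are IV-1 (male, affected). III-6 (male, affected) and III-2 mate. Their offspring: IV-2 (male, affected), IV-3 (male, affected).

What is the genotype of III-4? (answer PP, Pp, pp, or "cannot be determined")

Pp

From phenotype alone, III-4 is PP or Pp.
III-4 is affected so carries P and received p from II-3 (pp), so III-4 is Pp.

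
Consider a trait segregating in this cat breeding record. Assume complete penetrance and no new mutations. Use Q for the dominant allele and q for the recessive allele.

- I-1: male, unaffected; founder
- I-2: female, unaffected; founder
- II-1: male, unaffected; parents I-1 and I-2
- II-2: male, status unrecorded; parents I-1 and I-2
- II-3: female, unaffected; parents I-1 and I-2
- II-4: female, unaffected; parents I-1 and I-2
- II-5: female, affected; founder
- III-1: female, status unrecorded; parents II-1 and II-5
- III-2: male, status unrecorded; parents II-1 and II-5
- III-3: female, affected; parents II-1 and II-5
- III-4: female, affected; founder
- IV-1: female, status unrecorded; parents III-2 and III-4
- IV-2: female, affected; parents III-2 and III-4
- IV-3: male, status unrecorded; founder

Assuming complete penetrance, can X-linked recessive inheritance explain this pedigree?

No

Under X-linked recessive, III-3 (affected, female) cannot arise from II-1 (unaffected) × II-5 (affected).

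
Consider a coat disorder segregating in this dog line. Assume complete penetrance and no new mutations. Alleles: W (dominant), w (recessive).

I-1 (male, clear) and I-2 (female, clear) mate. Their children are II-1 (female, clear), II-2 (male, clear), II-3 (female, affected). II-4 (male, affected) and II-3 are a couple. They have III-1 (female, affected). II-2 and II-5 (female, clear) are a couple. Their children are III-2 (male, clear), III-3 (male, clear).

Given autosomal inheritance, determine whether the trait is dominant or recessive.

recessive

I-1 and I-2 are both clear yet have an affected child II-3. Under dominance, an affected child requires at least one affected parent, so the trait cannot be dominant.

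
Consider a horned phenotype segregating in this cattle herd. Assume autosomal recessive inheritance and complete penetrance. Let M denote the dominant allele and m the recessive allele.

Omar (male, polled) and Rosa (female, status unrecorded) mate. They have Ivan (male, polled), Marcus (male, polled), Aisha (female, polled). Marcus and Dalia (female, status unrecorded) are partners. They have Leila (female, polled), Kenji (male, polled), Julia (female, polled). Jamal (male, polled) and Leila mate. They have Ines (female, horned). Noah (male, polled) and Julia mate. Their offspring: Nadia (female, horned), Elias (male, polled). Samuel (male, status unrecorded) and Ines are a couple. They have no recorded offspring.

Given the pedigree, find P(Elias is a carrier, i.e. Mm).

Noah is polled so carries M and passed m to Nadia (mm), so Noah is Mm.
Julia is polled so carries M and passed m to Nadia (mm), so Julia is Mm.
Their cross gives offspring ratios 1/4 MM : 1/2 Mm : 1/4 mm. Conditioning on Elias being polled, P(Mm) = 1/2 / 3/4 = 2/3.

2/3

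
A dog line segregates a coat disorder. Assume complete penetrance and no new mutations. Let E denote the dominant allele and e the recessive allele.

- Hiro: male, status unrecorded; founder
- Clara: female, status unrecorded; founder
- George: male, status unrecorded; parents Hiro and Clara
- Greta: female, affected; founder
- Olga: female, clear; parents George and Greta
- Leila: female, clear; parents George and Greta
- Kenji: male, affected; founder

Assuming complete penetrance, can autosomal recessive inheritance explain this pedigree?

Yes

A consistent assignment under autosomal recessive exists: Hiro EE, Clara EE, George EE, Greta ee, Olga Ee, Leila Ee, Kenji ee.
In this assignment every recorded phenotype matches its genotype and every non-founder's genotype is obtainable from its parents' genotypes, so the pedigree is consistent.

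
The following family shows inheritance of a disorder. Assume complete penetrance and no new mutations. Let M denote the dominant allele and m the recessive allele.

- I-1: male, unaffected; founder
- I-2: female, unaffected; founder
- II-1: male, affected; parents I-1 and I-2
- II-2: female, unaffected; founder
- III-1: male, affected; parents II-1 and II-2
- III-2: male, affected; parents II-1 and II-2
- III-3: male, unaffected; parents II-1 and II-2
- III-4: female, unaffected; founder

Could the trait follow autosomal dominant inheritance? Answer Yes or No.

Under autosomal dominant, II-1 (affected, male) cannot arise from I-1 (unaffected) × I-2 (unaffected).

No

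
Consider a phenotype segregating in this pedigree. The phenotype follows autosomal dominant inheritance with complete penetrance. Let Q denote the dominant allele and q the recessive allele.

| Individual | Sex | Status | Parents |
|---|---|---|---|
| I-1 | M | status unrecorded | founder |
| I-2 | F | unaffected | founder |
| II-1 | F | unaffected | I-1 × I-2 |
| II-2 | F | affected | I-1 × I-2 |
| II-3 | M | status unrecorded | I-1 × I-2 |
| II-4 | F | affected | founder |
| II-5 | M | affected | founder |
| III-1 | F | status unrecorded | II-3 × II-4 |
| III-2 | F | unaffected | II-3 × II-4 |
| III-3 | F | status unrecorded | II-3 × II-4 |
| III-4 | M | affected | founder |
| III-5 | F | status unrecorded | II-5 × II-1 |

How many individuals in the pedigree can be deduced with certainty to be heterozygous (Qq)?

Obligate heterozygotes: I-1 passed Q to II-2 (Qq, whose q came from I-2) and passed q to II-1 (qq), so I-1 is Qq; II-2 is affected so carries Q and received q from I-2 (qq), so II-2 is Qq; II-4 is affected so carries Q and passed q to III-2 (qq), so II-4 is Qq.
Every other individual is either homozygous by phenotype or has at least one consistent homozygous assignment, so the count is 3.

3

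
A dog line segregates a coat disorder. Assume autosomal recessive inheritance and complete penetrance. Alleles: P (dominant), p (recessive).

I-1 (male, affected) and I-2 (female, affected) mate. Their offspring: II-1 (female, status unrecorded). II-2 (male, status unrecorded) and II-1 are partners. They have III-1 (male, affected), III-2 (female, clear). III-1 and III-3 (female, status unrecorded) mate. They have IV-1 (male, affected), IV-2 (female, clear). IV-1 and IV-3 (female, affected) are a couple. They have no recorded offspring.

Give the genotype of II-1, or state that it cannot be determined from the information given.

pp

From phenotype alone, II-1 is PP or Pp or pp.
II-1 received p from I-1 (pp) and received p from I-2 (pp), so II-1 is pp.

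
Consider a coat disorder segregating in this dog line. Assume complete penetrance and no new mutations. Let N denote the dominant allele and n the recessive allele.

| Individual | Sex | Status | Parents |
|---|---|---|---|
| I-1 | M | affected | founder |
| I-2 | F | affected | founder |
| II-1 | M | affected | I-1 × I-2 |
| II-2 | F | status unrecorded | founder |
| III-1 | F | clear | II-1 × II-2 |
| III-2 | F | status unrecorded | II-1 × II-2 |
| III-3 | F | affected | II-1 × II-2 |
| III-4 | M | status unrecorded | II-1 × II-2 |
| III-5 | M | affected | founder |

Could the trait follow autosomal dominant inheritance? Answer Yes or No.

A consistent assignment under autosomal dominant exists: I-1 NN, I-2 Nn, II-1 Nn, II-2 Nn, III-1 nn, III-2 NN, III-3 NN, III-4 NN, III-5 NN.
In this assignment every recorded phenotype matches its genotype and every non-founder's genotype is obtainable from its parents' genotypes, so the pedigree is consistent.

Yes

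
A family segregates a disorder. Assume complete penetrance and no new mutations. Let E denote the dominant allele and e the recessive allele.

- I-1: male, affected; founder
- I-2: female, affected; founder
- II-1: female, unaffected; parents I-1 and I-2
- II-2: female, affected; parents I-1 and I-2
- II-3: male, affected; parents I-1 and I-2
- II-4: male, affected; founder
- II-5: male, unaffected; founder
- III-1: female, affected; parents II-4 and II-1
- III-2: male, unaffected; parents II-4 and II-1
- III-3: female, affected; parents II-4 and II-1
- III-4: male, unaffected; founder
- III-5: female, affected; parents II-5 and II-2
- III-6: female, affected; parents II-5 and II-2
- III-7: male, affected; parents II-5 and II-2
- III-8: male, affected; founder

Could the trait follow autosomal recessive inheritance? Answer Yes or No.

No

Under autosomal recessive, II-1 (unaffected, female) cannot arise from I-1 (affected) × I-2 (affected).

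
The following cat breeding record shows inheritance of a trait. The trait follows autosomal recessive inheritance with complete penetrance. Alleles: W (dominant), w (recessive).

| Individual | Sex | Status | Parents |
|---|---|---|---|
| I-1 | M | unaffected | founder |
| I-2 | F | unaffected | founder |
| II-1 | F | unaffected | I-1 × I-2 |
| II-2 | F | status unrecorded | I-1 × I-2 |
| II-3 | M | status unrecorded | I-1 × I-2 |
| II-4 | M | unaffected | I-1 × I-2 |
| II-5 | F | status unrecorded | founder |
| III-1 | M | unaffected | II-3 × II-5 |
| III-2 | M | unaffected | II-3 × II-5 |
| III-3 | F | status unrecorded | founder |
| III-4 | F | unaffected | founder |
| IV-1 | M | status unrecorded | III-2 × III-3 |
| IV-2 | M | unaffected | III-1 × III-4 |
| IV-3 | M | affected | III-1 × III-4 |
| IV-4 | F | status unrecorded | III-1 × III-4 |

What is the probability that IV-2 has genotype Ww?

2/3

III-1 is unaffected so carries W and passed w to IV-3 (ww), so III-1 is Ww.
III-4 is unaffected so carries W and passed w to IV-3 (ww), so III-4 is Ww.
Their cross gives offspring ratios 1/4 WW : 1/2 Ww : 1/4 ww. Conditioning on IV-2 being unaffected, P(Ww) = 1/2 / 3/4 = 2/3.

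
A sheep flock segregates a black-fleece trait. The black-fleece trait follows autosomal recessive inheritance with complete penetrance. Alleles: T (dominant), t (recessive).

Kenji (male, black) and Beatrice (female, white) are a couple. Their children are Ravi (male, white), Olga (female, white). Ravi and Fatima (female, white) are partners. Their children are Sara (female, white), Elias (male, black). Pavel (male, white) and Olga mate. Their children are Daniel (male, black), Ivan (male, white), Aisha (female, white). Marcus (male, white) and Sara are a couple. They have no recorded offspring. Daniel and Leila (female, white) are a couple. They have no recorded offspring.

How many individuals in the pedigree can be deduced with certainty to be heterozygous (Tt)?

4

Obligate heterozygotes: Ravi is white so carries T and received t from Kenji (tt), so Ravi is Tt; Olga is white so carries T and received t from Kenji (tt), so Olga is Tt; Fatima is white so carries T and passed t to Elias (tt), so Fatima is Tt; Pavel is white so carries T and passed t to Daniel (tt), so Pavel is Tt.
Every other individual is either homozygous by phenotype or has at least one consistent homozygous assignment, so the count is 4.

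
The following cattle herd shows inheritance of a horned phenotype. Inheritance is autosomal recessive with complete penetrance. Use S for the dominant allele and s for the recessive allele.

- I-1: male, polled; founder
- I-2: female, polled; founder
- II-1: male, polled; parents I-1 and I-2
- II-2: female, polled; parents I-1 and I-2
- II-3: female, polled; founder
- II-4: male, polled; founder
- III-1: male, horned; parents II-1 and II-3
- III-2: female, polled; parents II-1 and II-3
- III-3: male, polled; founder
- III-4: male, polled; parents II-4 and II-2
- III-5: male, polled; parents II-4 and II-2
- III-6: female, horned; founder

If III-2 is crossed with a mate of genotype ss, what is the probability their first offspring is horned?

1/3

II-1 is polled so carries S and passed s to III-1 (ss), so II-1 is Ss.
II-3 is polled so carries S and passed s to III-1 (ss), so II-3 is Ss.
III-2 is a polled offspring of II-1 (Ss) × II-3 (Ss), whose cross gives 1/4 SS : 1/2 Ss : 1/4 ss; conditioning on being polled, III-2 is SS with probability 1/3, Ss with probability 2/3.
Summing over parental genotype combinations, P(offspring is horned) = 2/3·1/2 = 1/3.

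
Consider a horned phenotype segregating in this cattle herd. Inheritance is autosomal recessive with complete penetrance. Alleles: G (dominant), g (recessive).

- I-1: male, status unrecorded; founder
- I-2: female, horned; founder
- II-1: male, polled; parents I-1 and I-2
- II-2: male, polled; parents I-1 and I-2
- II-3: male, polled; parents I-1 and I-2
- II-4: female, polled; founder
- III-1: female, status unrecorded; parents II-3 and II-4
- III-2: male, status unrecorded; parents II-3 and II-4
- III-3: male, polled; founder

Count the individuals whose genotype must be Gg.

3

Obligate heterozygotes: II-1 is polled so carries G and received g from I-2 (gg), so II-1 is Gg; II-2 is polled so carries G and received g from I-2 (gg), so II-2 is Gg; II-3 is polled so carries G and received g from I-2 (gg), so II-3 is Gg.
Every other individual is either homozygous by phenotype or has at least one consistent homozygous assignment, so the count is 3.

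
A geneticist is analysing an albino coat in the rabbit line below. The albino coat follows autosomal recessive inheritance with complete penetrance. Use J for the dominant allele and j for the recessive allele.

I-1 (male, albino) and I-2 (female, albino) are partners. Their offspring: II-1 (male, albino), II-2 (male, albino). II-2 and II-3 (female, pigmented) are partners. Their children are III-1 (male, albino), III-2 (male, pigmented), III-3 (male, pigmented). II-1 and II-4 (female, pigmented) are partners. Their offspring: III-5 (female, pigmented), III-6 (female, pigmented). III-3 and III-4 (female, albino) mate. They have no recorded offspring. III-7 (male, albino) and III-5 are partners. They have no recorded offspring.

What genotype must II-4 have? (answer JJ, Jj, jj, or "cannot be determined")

cannot be determined

II-4's phenotype allows JJ or Jj, and no parent or child forces a single allele at both positions; consistent genotype assignments exist with II-4 as JJ or Jj.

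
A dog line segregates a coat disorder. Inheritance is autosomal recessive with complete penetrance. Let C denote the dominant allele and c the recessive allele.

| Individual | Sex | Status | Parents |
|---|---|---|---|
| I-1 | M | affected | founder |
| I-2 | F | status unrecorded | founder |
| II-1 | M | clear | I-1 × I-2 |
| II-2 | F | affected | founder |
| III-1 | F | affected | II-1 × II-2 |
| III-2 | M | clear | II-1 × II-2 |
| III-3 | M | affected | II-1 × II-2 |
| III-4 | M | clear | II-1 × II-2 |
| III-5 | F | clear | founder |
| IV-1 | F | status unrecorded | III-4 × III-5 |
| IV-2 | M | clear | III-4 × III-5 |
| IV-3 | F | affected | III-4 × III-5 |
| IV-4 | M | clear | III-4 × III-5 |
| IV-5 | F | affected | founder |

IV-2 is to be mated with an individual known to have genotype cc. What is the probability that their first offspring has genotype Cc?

2/3

III-4 is clear so carries C and received c from II-2 (cc), so III-4 is Cc.
III-5 is clear so carries C and passed c to IV-3 (cc), so III-5 is Cc.
IV-2 is a clear offspring of III-4 (Cc) × III-5 (Cc), whose cross gives 1/4 CC : 1/2 Cc : 1/4 cc; conditioning on being clear, IV-2 is CC with probability 1/3, Cc with probability 2/3.
Summing over parental genotype combinations, P(offspring has genotype Cc) = 1/3·1 + 2/3·1/2 = 2/3.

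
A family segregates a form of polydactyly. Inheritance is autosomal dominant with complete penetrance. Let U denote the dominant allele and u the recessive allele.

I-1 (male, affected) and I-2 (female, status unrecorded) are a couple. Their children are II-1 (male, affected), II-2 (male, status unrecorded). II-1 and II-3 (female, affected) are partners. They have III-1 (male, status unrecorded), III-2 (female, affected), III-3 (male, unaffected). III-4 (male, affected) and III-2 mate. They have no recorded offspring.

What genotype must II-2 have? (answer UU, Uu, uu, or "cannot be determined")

II-2's phenotype is unrecorded, and no parent or child forces a single allele at both positions; consistent genotype assignments exist with II-2 as UU or Uu or uu.

cannot be determined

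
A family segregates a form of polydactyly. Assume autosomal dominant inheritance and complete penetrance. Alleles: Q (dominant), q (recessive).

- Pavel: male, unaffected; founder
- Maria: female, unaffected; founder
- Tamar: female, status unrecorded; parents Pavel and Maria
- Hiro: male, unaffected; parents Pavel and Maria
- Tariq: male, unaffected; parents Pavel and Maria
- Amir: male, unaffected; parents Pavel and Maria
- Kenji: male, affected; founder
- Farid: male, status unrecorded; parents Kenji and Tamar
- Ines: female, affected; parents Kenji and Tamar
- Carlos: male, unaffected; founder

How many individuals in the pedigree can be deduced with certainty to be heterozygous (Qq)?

Obligate heterozygotes: Ines is affected so carries Q and received q from Tamar (qq), so Ines is Qq.
Every other individual is either homozygous by phenotype or has at least one consistent homozygous assignment, so the count is 1.

1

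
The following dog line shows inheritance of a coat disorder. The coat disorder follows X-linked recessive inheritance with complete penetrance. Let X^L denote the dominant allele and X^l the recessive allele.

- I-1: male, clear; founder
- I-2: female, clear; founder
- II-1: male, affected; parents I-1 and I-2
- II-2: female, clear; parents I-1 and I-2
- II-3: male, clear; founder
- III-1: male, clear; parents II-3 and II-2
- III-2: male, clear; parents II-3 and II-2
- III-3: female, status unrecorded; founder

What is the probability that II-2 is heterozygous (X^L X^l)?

1/5

I-1 is clear, so I-1 is X^L Y.
I-2 is clear so carries L and passed l to II-1 (X^l Y), so I-2 is X^L X^l.
Their cross gives offspring ratios 1/2 X^L X^L : 1/2 X^L X^l. Conditioning on II-2 being clear, P(X^L X^l) = 1/2 / 1 = 1/2 before taking II-2's own offspring into account.
II-3 is clear, so II-3 is X^L Y.
Now use II-2's offspring. Probability of each recorded status — clear son III-1: 1/2 if II-2 is X^L X^l, 1 if X^L X^L; clear son III-2: 1/2 if II-2 is X^L X^l, 1 if X^L X^L.
Bayes: P(X^L X^l) = 1/2·1/4 / (1/2·1/4 + 1/2·1) = 1/5.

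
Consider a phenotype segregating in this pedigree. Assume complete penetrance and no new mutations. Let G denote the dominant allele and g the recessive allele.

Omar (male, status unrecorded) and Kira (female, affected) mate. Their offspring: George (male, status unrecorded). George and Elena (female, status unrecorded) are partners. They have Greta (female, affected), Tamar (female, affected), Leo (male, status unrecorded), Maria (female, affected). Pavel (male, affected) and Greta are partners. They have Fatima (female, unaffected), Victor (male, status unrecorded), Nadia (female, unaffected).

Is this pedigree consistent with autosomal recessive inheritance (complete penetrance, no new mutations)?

No

Under autosomal recessive, Fatima (unaffected, female) cannot arise from Pavel (affected) × Greta (affected).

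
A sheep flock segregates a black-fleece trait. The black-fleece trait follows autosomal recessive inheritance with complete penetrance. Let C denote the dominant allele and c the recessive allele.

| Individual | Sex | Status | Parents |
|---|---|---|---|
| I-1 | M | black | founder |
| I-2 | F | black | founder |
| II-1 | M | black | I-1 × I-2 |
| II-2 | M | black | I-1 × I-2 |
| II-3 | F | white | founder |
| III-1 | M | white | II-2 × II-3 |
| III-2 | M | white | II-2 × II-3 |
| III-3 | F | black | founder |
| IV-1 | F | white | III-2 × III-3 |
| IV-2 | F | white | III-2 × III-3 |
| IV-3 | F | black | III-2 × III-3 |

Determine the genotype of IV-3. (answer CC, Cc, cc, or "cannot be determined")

cc

IV-3 is black, so IV-3 is cc.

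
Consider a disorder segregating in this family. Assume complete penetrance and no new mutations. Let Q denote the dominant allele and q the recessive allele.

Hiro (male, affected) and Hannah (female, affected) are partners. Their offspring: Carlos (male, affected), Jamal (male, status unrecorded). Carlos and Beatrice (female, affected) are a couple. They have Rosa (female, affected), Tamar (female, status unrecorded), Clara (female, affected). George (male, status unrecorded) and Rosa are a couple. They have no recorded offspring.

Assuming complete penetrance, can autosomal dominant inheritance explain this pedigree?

Yes

A consistent assignment under autosomal dominant exists: Hiro QQ, Hannah QQ, Carlos QQ, Jamal QQ, Beatrice QQ, Rosa QQ, Tamar QQ, Clara QQ, George QQ.
In this assignment every recorded phenotype matches its genotype and every non-founder's genotype is obtainable from its parents' genotypes, so the pedigree is consistent.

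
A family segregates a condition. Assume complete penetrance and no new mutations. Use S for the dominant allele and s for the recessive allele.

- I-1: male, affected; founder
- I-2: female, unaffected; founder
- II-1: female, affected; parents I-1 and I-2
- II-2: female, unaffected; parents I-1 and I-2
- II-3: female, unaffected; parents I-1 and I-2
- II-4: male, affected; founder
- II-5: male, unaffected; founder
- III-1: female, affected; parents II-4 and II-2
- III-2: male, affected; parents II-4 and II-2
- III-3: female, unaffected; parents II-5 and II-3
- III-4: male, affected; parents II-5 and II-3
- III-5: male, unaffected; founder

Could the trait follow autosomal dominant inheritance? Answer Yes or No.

No

Under autosomal dominant, III-4 (affected, male) cannot arise from II-5 (unaffected) × II-3 (unaffected).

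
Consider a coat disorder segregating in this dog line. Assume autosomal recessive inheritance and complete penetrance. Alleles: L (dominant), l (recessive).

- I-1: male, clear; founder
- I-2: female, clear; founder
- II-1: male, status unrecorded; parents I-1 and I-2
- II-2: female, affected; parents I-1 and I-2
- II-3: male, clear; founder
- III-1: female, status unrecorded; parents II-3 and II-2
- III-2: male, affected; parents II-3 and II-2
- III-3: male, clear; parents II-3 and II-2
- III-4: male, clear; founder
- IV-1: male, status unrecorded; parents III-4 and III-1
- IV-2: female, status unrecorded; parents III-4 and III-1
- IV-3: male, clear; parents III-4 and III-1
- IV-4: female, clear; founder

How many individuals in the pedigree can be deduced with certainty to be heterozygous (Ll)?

Obligate heterozygotes: I-1 is clear so carries L and passed l to II-2 (ll), so I-1 is Ll; I-2 is clear so carries L and passed l to II-2 (ll), so I-2 is Ll; II-3 is clear so carries L and passed l to III-2 (ll), so II-3 is Ll; III-3 is clear so carries L and received l from II-2 (ll), so III-3 is Ll.
Every other individual is either homozygous by phenotype or has at least one consistent homozygous assignment, so the count is 4.

4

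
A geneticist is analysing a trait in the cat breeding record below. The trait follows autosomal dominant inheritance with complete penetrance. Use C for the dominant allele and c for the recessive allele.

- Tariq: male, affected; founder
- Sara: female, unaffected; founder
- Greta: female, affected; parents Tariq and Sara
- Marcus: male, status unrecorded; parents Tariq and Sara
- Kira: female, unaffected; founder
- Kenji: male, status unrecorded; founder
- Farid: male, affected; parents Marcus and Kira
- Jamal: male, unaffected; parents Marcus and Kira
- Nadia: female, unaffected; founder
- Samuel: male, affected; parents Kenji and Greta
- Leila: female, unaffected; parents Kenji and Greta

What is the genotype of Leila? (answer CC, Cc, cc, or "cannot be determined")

Leila is unaffected, so Leila is cc.

cc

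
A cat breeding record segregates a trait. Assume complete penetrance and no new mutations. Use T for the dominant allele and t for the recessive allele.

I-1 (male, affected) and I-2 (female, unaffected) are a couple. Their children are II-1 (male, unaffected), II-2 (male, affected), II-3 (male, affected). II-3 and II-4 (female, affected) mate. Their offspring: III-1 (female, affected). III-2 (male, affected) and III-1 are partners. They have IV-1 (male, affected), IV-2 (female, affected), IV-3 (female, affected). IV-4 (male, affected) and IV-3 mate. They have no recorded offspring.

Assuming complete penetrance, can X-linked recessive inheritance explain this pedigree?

A consistent assignment under X-linked recessive exists: I-1 X^t Y, I-2 X^T X^t, II-1 X^T Y, II-2 X^t Y, II-3 X^t Y, II-4 X^t X^t, III-1 X^t X^t, III-2 X^t Y, IV-1 X^t Y, IV-2 X^t X^t, IV-3 X^t X^t, IV-4 X^t Y.
In this assignment every recorded phenotype matches its genotype and every non-founder's genotype is obtainable from its parents' genotypes, so the pedigree is consistent.

Yes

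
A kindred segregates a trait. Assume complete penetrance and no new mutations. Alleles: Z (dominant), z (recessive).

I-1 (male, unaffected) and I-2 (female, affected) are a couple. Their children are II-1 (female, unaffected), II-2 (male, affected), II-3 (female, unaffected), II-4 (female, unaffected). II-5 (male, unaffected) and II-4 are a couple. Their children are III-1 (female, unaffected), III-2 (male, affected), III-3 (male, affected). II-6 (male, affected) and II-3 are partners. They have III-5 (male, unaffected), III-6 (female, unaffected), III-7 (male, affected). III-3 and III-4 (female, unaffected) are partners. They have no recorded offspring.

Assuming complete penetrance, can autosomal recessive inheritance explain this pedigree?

Yes

A consistent assignment under autosomal recessive exists: I-1 Zz, I-2 zz, II-1 Zz, II-2 zz, II-3 Zz, II-4 Zz, II-5 Zz, II-6 zz, III-1 ZZ, III-2 zz, III-3 zz, III-4 ZZ, III-5 Zz, III-6 Zz, III-7 zz.
In this assignment every recorded phenotype matches its genotype and every non-founder's genotype is obtainable from its parents' genotypes, so the pedigree is consistent.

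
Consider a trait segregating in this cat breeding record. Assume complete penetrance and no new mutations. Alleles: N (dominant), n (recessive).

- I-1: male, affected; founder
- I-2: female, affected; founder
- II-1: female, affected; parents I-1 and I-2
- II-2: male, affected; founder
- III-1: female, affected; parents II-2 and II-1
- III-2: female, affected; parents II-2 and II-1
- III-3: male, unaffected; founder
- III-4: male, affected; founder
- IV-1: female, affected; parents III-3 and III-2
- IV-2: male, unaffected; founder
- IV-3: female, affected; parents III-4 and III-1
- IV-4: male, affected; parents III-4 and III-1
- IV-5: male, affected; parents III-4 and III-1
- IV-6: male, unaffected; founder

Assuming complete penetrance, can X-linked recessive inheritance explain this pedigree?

No

Under X-linked recessive, IV-1 (affected, female) cannot arise from III-3 (unaffected) × III-2 (affected).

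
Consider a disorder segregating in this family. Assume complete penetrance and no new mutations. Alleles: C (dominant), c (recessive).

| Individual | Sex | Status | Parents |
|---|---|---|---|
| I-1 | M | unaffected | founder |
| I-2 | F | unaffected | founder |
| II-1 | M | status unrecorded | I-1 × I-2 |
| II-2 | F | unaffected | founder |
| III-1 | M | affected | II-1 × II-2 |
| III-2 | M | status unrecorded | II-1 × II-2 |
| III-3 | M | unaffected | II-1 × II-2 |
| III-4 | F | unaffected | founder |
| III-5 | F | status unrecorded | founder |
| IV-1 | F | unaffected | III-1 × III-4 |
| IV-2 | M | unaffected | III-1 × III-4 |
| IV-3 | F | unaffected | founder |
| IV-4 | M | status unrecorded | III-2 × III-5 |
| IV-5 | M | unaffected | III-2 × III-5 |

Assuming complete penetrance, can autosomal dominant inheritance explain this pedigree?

No

No assignment of genotypes under autosomal dominant satisfies every parent–offspring relationship, so the pedigree is inconsistent.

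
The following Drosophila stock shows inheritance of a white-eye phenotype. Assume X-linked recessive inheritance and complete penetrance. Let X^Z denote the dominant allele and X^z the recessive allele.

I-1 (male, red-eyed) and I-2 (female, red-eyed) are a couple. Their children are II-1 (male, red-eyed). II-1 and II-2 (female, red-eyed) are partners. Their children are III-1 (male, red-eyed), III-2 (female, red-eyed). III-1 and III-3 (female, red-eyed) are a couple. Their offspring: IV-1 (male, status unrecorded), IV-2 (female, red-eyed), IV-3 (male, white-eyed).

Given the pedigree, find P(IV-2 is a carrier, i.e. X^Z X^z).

1/2

III-1 is red-eyed, so III-1 is X^Z Y.
III-3 is red-eyed so carries Z and passed z to IV-3 (X^z Y), so III-3 is X^Z X^z.
Their cross gives offspring ratios 1/2 X^Z X^Z : 1/2 X^Z X^z. Conditioning on IV-2 being red-eyed, P(X^Z X^z) = 1/2 / 1 = 1/2.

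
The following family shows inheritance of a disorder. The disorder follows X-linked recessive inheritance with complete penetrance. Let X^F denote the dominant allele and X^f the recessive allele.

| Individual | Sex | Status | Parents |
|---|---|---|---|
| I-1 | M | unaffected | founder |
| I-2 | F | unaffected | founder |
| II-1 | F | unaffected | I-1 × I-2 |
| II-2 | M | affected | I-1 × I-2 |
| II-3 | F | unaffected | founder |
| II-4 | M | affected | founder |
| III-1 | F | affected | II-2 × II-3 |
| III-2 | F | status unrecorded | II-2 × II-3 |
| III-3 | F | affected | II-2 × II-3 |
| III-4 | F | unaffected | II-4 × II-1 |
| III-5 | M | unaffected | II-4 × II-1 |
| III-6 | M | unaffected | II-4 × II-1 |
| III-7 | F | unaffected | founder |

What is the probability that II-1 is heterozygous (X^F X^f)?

I-1 is unaffected, so I-1 is X^F Y.
I-2 is unaffected so carries F and passed f to II-2 (X^f Y), so I-2 is X^F X^f.
Their cross gives offspring ratios 1/2 X^F X^F : 1/2 X^F X^f. Conditioning on II-1 being unaffected, P(X^F X^f) = 1/2 / 1 = 1/2 before taking II-1's own offspring into account.
II-4 is affected, so II-4 is X^f Y.
Now use II-1's offspring. Probability of each recorded status — unaffected daughter III-4: 1/2 if II-1 is X^F X^f, 1 if X^F X^F; unaffected son III-5: 1/2 if II-1 is X^F X^f, 1 if X^F X^F; unaffected son III-6: 1/2 if II-1 is X^F X^f, 1 if X^F X^F.
Bayes: P(X^F X^f) = 1/2·1/8 / (1/2·1/8 + 1/2·1) = 1/9.

1/9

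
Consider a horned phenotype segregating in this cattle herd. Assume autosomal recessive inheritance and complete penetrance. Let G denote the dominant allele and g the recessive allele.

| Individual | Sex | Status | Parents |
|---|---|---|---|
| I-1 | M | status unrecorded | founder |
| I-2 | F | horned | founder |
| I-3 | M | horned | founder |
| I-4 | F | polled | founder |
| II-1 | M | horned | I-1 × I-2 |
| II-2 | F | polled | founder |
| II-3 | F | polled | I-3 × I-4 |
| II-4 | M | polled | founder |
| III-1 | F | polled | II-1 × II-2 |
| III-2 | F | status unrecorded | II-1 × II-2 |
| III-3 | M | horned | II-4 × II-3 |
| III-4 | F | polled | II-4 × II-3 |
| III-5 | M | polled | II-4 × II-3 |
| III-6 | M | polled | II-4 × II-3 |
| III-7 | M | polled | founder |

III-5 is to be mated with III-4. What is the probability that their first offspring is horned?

1/9

II-4 is polled so carries G and passed g to III-3 (gg), so II-4 is Gg.
II-3 is polled so carries G and received g from I-3 (gg), so II-3 is Gg.
III-5 is a polled offspring of II-4 (Gg) × II-3 (Gg), whose cross gives 1/4 GG : 1/2 Gg : 1/4 gg; conditioning on being polled, III-5 is GG with probability 1/3, Gg with probability 2/3.
III-4 is a polled offspring of II-4 (Gg) × II-3 (Gg), whose cross gives 1/4 GG : 1/2 Gg : 1/4 gg; conditioning on being polled, III-4 is GG with probability 1/3, Gg with probability 2/3.
Summing over parental genotype combinations, P(offspring is horned) = 4/9·1/4 = 1/9.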